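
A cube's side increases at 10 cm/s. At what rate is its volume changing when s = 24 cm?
17280 cm³/s

V = s³
dV/dt = 3s² · ds/dt = 3·24²·10 = 17280 cm³/s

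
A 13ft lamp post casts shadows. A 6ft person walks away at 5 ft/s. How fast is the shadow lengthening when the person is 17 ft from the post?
30/7 ft/s

By similar triangles: 13/(x+s) = 6/s
Solving: s = 6x/7
ds/dt = 6/7 · dx/dt = 6/7 · 5 = 30/7 ft/s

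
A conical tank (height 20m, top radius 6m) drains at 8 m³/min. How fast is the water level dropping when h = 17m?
800/(2601π) ≈ 0.0979 m/min

r/h = 6/20, so r = (3/10)h
V = (1/3)πr²h = (1/3)π((3/10)h)²h = (3/100)πh³
dV/dh = (9/100)πh²
dh/dt = (dV/dt)/(dV/dh) = -8/((9/100)π·17²) = -800/(2601π) m/min
The level is dropping at 800/(2601π) ≈ 0.0979 m/min.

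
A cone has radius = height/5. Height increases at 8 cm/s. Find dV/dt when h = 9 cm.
648π/25 cm³/s

V = (1/3)π(h/5)²h = πh³/75
dV/dt = πh²/25 · 8
At h = 9: dV/dt = 648π/25 cm³/s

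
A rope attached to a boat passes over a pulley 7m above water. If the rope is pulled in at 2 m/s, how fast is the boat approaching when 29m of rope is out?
29√22/66 ≈ 2.061 m/s

rope² = x² + 7²
x = √(29² - 7²) = 6√22
dx/dt = (rope/x) · d(rope)/dt = (29/(6√22)) · (-2) = -29√22/66 m/s
The boat approaches at 29√22/66 ≈ 2.061 m/s.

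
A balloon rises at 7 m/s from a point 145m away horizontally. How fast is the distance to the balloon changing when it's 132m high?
924√38449/38449 ≈ 4.712 m/s

z² = 145² + y²
z = √(145² + 132²) = √38449
dz/dt = y/z · dy/dt = 132/√38449 · 7 = 924√38449/38449 ≈ 4.712 m/s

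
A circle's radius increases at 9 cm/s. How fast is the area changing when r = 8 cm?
144π cm²/s

A = πr²
dA/dt = 2πr · dr/dt = 2π(8)(9) = 144π cm²/s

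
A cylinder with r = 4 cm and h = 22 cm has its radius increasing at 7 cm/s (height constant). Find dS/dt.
420π cm²/s

S = 2πrh + 2πr² (lateral + bases)
dS/dt = (2πh + 4πr)·dr/dt = (2π·22 + 4π·4)·7
= 420π cm²/s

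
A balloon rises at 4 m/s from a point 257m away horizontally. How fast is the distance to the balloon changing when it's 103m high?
206√76658/38329 ≈ 1.488 m/s

z² = 257² + y²
z = √(257² + 103²) = √76658
dz/dt = y/z · dy/dt = 103/√76658 · 4 = 206√76658/38329 ≈ 1.488 m/s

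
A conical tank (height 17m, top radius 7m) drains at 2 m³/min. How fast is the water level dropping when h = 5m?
578/(1225π) ≈ 0.1502 m/min

r/h = 7/17, so r = (7/17)h
V = (1/3)πr²h = (1/3)π((7/17)h)²h = (49/867)πh³
dV/dh = (49/289)πh²
dh/dt = (dV/dt)/(dV/dh) = -2/((49/289)π·5²) = -578/(1225π) m/min
The level is dropping at 578/(1225π) ≈ 0.1502 m/min.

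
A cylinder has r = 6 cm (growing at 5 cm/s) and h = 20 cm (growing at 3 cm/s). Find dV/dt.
1308π cm³/s

V = πr²h
dV/dt = 2πrh·dr/dt + πr²·dh/dt
= 2π(6)(20)(5) + π(6)²(3)
= 1308π cm³/s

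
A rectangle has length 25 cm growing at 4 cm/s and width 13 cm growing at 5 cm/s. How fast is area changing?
177 cm²/s

A = lw
dA/dt = w·dl/dt + l·dw/dt = 13·4 + 25·5 = 177 cm²/s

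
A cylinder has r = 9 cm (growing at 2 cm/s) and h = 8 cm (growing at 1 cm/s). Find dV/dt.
369π cm³/s

V = πr²h
dV/dt = 2πrh·dr/dt + πr²·dh/dt
= 2π(9)(8)(2) + π(9)²(1)
= 369π cm³/s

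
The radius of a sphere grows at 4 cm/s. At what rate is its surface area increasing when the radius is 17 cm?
544π cm²/s

S = 4πr²
dS/dt = dS/dr · dr/dt = 8πr · 4
At r = 17: dS/dt = 544π cm²/s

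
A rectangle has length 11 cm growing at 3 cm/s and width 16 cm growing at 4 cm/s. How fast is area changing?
92 cm²/s

A = lw
dA/dt = w·dl/dt + l·dw/dt = 16·3 + 11·4 = 92 cm²/s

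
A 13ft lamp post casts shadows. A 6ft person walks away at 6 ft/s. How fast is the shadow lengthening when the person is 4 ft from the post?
36/7 ft/s

By similar triangles: 13/(x+s) = 6/s
Solving: s = 6x/7
ds/dt = 6/7 · dx/dt = 6/7 · 6 = 36/7 ft/s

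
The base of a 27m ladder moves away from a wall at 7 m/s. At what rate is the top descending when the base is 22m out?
22√5/5 ≈ 9.839 m/s

x² + y² = 27²
2x·dx/dt + 2y·dy/dt = 0
dy/dt = -x/y · dx/dt = -22/(7√5) · 7 = -22√5/5 m/s
The top is descending at 22√5/5 ≈ 9.839 m/s.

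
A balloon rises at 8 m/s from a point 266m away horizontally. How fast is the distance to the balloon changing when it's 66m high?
132√18778/9389 ≈ 1.927 m/s

z² = 266² + y²
z = √(266² + 66²) = 2√18778
dz/dt = y/z · dy/dt = 66/(2√18778) · 8 = 132√18778/9389 ≈ 1.927 m/s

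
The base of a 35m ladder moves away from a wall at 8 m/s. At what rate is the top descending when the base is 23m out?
46√174/87 ≈ 6.975 m/s

x² + y² = 35²
2x·dx/dt + 2y·dy/dt = 0
dy/dt = -x/y · dx/dt = -23/(2√174) · 8 = -46√174/87 m/s
The top is descending at 46√174/87 ≈ 6.975 m/s.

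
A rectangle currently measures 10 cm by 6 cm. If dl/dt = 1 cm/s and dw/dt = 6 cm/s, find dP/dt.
14 cm/s

P = 2(l + w)
dP/dt = 2(dl/dt + dw/dt) = 2(1 + 6) = 14 cm/s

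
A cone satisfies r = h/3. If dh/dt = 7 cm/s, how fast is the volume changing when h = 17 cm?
2023π/9 cm³/s

V = (1/3)π(h/3)²h = πh³/27
dV/dt = πh²/9 · 7
At h = 17: dV/dt = 2023π/9 cm³/s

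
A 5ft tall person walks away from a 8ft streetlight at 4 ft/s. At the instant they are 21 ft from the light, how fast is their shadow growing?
20/3 ft/s

By similar triangles: 8/(x+s) = 5/s
Solving: s = 5x/3
ds/dt = 5/3 · dx/dt = 5/3 · 4 = 20/3 ft/s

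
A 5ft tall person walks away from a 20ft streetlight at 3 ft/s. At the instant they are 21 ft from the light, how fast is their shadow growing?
1 ft/s

By similar triangles: 20/(x+s) = 5/s
Solving: s = 5x/15
ds/dt = 5/15 · dx/dt = 1/3 · 3 = 1 ft/s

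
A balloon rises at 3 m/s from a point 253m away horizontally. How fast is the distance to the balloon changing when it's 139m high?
417√83330/83330 ≈ 1.445 m/s

z² = 253² + y²
z = √(253² + 139²) = √83330
dz/dt = y/z · dy/dt = 139/√83330 · 3 = 417√83330/83330 ≈ 1.445 m/s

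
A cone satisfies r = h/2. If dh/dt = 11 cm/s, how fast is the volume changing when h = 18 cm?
891π cm³/s

V = (1/3)π(h/2)²h = πh³/12
dV/dt = πh²/4 · 11
At h = 18: dV/dt = 891π cm³/s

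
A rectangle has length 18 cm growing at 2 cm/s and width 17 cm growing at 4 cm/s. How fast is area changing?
106 cm²/s

A = lw
dA/dt = w·dl/dt + l·dw/dt = 17·2 + 18·4 = 106 cm²/s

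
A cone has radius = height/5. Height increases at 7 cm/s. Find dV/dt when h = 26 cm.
4732π/25 cm³/s

V = (1/3)π(h/5)²h = πh³/75
dV/dt = πh²/25 · 7
At h = 26: dV/dt = 4732π/25 cm³/s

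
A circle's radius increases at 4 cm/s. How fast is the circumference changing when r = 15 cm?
8π cm/s

C = 2πr
dC/dt = 2π · dr/dt = 2π · 4 = 8π cm/s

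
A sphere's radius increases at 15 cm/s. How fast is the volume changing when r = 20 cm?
24000π cm³/s

V = (4/3)πr³
dV/dt = dV/dr · dr/dt = 4πr² · 15
At r = 20: dV/dt = 24000π cm³/s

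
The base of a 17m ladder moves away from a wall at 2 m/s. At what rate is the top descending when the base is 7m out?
7√15/30 ≈ 0.9037 m/s

x² + y² = 17²
2x·dx/dt + 2y·dy/dt = 0
dy/dt = -x/y · dx/dt = -7/(4√15) · 2 = -7√15/30 m/s
The top is descending at 7√15/30 ≈ 0.9037 m/s.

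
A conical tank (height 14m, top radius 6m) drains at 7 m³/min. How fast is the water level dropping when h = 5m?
343/(225π) ≈ 0.4852 m/min

r/h = 6/14, so r = (3/7)h
V = (1/3)πr²h = (1/3)π((3/7)h)²h = (3/49)πh³
dV/dh = (9/49)πh²
dh/dt = (dV/dt)/(dV/dh) = -7/((9/49)π·5²) = -343/(225π) m/min
The level is dropping at 343/(225π) ≈ 0.4852 m/min.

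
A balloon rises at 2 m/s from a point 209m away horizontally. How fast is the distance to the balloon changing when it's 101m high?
101√53882/26941 ≈ 0.8702 m/s

z² = 209² + y²
z = √(209² + 101²) = √53882
dz/dt = y/z · dy/dt = 101/√53882 · 2 = 101√53882/26941 ≈ 0.8702 m/s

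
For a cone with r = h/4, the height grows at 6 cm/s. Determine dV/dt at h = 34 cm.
867π/2 cm³/s

V = (1/3)π(h/4)²h = πh³/48
dV/dt = πh²/16 · 6
At h = 34: dV/dt = 867π/2 cm³/s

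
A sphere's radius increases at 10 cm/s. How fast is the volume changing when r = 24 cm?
23040π cm³/s

V = (4/3)πr³
dV/dt = dV/dr · dr/dt = 4πr² · 10
At r = 24: dV/dt = 23040π cm³/s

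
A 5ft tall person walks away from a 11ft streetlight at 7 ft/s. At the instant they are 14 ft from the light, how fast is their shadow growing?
35/6 ft/s

By similar triangles: 11/(x+s) = 5/s
Solving: s = 5x/6
ds/dt = 5/6 · dx/dt = 5/6 · 7 = 35/6 ft/s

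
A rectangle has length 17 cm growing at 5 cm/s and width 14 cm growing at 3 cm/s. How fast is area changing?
121 cm²/s

A = lw
dA/dt = w·dl/dt + l·dw/dt = 14·5 + 17·3 = 121 cm²/s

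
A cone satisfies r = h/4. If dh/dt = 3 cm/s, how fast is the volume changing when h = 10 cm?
75π/4 cm³/s

V = (1/3)π(h/4)²h = πh³/48
dV/dt = πh²/16 · 3
At h = 10: dV/dt = 75π/4 cm³/s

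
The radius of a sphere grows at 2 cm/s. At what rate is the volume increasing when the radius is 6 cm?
288π cm³/s

V = (4/3)πr³
dV/dt = dV/dr · dr/dt = 4πr² · 2
At r = 6: dV/dt = 288π cm³/s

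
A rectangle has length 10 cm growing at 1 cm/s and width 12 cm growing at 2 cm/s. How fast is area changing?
32 cm²/s

A = lw
dA/dt = w·dl/dt + l·dw/dt = 12·1 + 10·2 = 32 cm²/s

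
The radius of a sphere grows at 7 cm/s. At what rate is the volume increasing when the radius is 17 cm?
8092π cm³/s

V = (4/3)πr³
dV/dt = dV/dr · dr/dt = 4πr² · 7
At r = 17: dV/dt = 8092π cm³/s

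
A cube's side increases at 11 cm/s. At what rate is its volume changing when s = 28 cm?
25872 cm³/s

V = s³
dV/dt = 3s² · ds/dt = 3·28²·11 = 25872 cm³/s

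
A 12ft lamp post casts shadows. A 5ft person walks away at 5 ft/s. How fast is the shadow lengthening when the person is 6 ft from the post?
25/7 ft/s

By similar triangles: 12/(x+s) = 5/s
Solving: s = 5x/7
ds/dt = 5/7 · dx/dt = 5/7 · 5 = 25/7 ft/s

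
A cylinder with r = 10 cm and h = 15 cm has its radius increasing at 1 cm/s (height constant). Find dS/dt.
70π cm²/s

S = 2πrh + 2πr² (lateral + bases)
dS/dt = (2πh + 4πr)·dr/dt = (2π·15 + 4π·10)·1
= 70π cm²/s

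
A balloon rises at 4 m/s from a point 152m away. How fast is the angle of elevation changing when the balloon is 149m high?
0.01342 rad/s

tan(θ) = y/152
sec²(θ) · dθ/dt = (1/152) · dy/dt
dθ/dt = cos²(θ)/152 · 4 = 152/(152² + 149²) · 4
dθ/dt = 0.01342 rad/s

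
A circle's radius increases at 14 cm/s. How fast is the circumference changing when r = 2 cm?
28π cm/s

C = 2πr
dC/dt = 2π · dr/dt = 2π · 14 = 28π cm/s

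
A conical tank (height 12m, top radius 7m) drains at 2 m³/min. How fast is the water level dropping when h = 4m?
18/(49π) ≈ 0.1169 m/min

r/h = 7/12, so r = (7/12)h
V = (1/3)πr²h = (1/3)π((7/12)h)²h = (49/432)πh³
dV/dh = (49/144)πh²
dh/dt = (dV/dt)/(dV/dh) = -2/((49/144)π·4²) = -18/(49π) m/min
The level is dropping at 18/(49π) ≈ 0.1169 m/min.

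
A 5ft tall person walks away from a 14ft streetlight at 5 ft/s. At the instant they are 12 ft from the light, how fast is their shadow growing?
25/9 ft/s

By similar triangles: 14/(x+s) = 5/s
Solving: s = 5x/9
ds/dt = 5/9 · dx/dt = 5/9 · 5 = 25/9 ft/s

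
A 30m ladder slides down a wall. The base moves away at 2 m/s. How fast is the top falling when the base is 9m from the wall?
6√91/91 ≈ 0.629 m/s

x² + y² = 30²
2x·dx/dt + 2y·dy/dt = 0
dy/dt = -x/y · dx/dt = -9/(3√91) · 2 = -6√91/91 m/s
The top is descending at 6√91/91 ≈ 0.629 m/s.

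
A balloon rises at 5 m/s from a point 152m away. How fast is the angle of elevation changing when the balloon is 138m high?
0.018032 rad/s

tan(θ) = y/152
sec²(θ) · dθ/dt = (1/152) · dy/dt
dθ/dt = cos²(θ)/152 · 5 = 152/(152² + 138²) · 5
dθ/dt = 0.018032 rad/s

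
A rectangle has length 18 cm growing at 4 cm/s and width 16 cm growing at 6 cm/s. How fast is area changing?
172 cm²/s

A = lw
dA/dt = w·dl/dt + l·dw/dt = 16·4 + 18·6 = 172 cm²/s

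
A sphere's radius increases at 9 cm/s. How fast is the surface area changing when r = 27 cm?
1944π cm²/s

S = 4πr²
dS/dt = dS/dr · dr/dt = 8πr · 9
At r = 27: dS/dt = 1944π cm²/s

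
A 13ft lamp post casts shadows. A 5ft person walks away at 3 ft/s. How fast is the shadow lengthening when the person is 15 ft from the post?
15/8 ft/s

By similar triangles: 13/(x+s) = 5/s
Solving: s = 5x/8
ds/dt = 5/8 · dx/dt = 5/8 · 3 = 15/8 ft/s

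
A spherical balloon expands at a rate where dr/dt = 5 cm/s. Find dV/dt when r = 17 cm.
5780π cm³/s

V = (4/3)πr³
dV/dt = dV/dr · dr/dt = 4πr² · 5
At r = 17: dV/dt = 5780π cm³/s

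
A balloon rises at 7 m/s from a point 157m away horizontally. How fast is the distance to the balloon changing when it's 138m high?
966√43693/43693 ≈ 4.621 m/s

z² = 157² + y²
z = √(157² + 138²) = √43693
dz/dt = y/z · dy/dt = 138/√43693 · 7 = 966√43693/43693 ≈ 4.621 m/s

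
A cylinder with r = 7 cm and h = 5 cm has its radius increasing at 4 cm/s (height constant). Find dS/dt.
152π cm²/s

S = 2πrh + 2πr² (lateral + bases)
dS/dt = (2πh + 4πr)·dr/dt = (2π·5 + 4π·7)·4
= 152π cm²/s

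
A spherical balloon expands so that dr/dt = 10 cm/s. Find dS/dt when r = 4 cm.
320π cm²/s

S = 4πr²
dS/dt = dS/dr · dr/dt = 8πr · 10
At r = 4: dS/dt = 320π cm²/s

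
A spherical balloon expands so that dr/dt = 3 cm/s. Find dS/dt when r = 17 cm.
408π cm²/s

S = 4πr²
dS/dt = dS/dr · dr/dt = 8πr · 3
At r = 17: dS/dt = 408π cm²/s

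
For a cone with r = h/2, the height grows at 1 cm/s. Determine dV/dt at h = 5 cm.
25π/4 cm³/s

V = (1/3)π(h/2)²h = πh³/12
dV/dt = πh²/4 · 1
At h = 5: dV/dt = 25π/4 cm³/s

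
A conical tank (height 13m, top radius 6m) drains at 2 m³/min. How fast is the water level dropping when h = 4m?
169/(288π) ≈ 0.1868 m/min

r/h = 6/13, so r = (6/13)h
V = (1/3)πr²h = (1/3)π((6/13)h)²h = (12/169)πh³
dV/dh = (36/169)πh²
dh/dt = (dV/dt)/(dV/dh) = -2/((36/169)π·4²) = -169/(288π) m/min
The level is dropping at 169/(288π) ≈ 0.1868 m/min.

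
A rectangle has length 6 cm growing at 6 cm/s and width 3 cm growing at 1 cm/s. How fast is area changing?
24 cm²/s

A = lw
dA/dt = w·dl/dt + l·dw/dt = 3·6 + 6·1 = 24 cm²/s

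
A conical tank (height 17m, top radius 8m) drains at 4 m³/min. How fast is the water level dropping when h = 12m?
289/(2304π) ≈ 0.03993 m/min

r/h = 8/17, so r = (8/17)h
V = (1/3)πr²h = (1/3)π((8/17)h)²h = (64/867)πh³
dV/dh = (64/289)πh²
dh/dt = (dV/dt)/(dV/dh) = -4/((64/289)π·12²) = -289/(2304π) m/min
The level is dropping at 289/(2304π) ≈ 0.03993 m/min.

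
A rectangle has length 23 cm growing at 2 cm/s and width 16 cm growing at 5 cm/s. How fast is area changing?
147 cm²/s

A = lw
dA/dt = w·dl/dt + l·dw/dt = 16·2 + 23·5 = 147 cm²/s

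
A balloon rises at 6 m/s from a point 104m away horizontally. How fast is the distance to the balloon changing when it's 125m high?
750√26441/26441 ≈ 4.612 m/s

z² = 104² + y²
z = √(104² + 125²) = √26441
dz/dt = y/z · dy/dt = 125/√26441 · 6 = 750√26441/26441 ≈ 4.612 m/s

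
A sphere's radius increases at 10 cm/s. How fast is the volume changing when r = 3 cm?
360π cm³/s

V = (4/3)πr³
dV/dt = dV/dr · dr/dt = 4πr² · 10
At r = 3: dV/dt = 360π cm³/s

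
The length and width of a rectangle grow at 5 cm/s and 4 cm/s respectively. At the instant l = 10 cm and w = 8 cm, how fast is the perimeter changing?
18 cm/s

P = 2(l + w)
dP/dt = 2(dl/dt + dw/dt) = 2(5 + 4) = 18 cm/s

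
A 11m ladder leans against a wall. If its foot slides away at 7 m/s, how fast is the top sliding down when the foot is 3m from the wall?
3√7/4 ≈ 1.984 m/s

x² + y² = 11²
2x·dx/dt + 2y·dy/dt = 0
dy/dt = -x/y · dx/dt = -3/(4√7) · 7 = -3√7/4 m/s
The top is descending at 3√7/4 ≈ 1.984 m/s.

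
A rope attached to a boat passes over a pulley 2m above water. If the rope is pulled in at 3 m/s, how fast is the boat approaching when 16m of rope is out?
8√7/7 ≈ 3.024 m/s

rope² = x² + 2²
x = √(16² - 2²) = 6√7
dx/dt = (rope/x) · d(rope)/dt = (16/(6√7)) · (-3) = -8√7/7 m/s
The boat approaches at 8√7/7 ≈ 3.024 m/s.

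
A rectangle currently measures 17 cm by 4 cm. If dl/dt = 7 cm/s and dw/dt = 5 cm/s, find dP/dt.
24 cm/s

P = 2(l + w)
dP/dt = 2(dl/dt + dw/dt) = 2(7 + 5) = 24 cm/s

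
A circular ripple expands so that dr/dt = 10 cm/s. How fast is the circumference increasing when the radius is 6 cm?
20π cm/s

C = 2πr
dC/dt = 2π · dr/dt = 2π · 10 = 20π cm/s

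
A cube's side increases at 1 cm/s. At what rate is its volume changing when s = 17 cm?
867 cm³/s

V = s³
dV/dt = 3s² · ds/dt = 3·17²·1 = 867 cm³/s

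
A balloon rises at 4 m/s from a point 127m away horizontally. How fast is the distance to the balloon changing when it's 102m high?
408√157/2041 ≈ 2.505 m/s

z² = 127² + y²
z = √(127² + 102²) = 13√157
dz/dt = y/z · dy/dt = 102/(13√157) · 4 = 408√157/2041 ≈ 2.505 m/s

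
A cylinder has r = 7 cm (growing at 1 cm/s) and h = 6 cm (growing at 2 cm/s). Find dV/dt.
182π cm³/s

V = πr²h
dV/dt = 2πrh·dr/dt + πr²·dh/dt
= 2π(7)(6)(1) + π(7)²(2)
= 182π cm³/s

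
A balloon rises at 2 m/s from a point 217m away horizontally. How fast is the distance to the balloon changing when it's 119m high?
17√2/25 ≈ 0.9617 m/s

z² = 217² + y²
z = √(217² + 119²) = 175√2
dz/dt = y/z · dy/dt = 119/(175√2) · 2 = 17√2/25 ≈ 0.9617 m/s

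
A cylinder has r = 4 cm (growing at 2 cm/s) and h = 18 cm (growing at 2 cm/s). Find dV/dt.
320π cm³/s

V = πr²h
dV/dt = 2πrh·dr/dt + πr²·dh/dt
= 2π(4)(18)(2) + π(4)²(2)
= 320π cm³/s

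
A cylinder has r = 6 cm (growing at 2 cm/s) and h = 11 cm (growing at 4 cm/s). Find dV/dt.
408π cm³/s

V = πr²h
dV/dt = 2πrh·dr/dt + πr²·dh/dt
= 2π(6)(11)(2) + π(6)²(4)
= 408π cm³/s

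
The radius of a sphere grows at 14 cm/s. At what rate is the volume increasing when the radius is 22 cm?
27104π cm³/s

V = (4/3)πr³
dV/dt = dV/dr · dr/dt = 4πr² · 14
At r = 22: dV/dt = 27104π cm³/s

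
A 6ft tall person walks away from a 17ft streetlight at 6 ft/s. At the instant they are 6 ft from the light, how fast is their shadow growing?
36/11 ft/s

By similar triangles: 17/(x+s) = 6/s
Solving: s = 6x/11
ds/dt = 6/11 · dx/dt = 6/11 · 6 = 36/11 ft/s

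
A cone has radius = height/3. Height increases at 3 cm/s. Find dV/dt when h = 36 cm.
432π cm³/s

V = (1/3)π(h/3)²h = πh³/27
dV/dt = πh²/9 · 3
At h = 36: dV/dt = 432π cm³/s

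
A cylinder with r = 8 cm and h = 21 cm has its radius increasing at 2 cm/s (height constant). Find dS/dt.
148π cm²/s

S = 2πrh + 2πr² (lateral + bases)
dS/dt = (2πh + 4πr)·dr/dt = (2π·21 + 4π·8)·2
= 148π cm²/s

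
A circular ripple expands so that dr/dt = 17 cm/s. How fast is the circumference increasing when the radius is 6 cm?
34π cm/s

C = 2πr
dC/dt = 2π · dr/dt = 2π · 17 = 34π cm/s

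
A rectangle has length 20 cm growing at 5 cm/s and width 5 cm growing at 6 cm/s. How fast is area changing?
145 cm²/s

A = lw
dA/dt = w·dl/dt + l·dw/dt = 5·5 + 20·6 = 145 cm²/s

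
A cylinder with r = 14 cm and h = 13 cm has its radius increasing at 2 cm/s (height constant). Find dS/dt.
164π cm²/s

S = 2πrh + 2πr² (lateral + bases)
dS/dt = (2πh + 4πr)·dr/dt = (2π·13 + 4π·14)·2
= 164π cm²/s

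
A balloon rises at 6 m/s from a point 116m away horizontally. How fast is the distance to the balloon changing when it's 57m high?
342√16705/16705 ≈ 2.646 m/s

z² = 116² + y²
z = √(116² + 57²) = √16705
dz/dt = y/z · dy/dt = 57/√16705 · 6 = 342√16705/16705 ≈ 2.646 m/s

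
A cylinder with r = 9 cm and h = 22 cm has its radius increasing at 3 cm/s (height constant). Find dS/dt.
240π cm²/s

S = 2πrh + 2πr² (lateral + bases)
dS/dt = (2πh + 4πr)·dr/dt = (2π·22 + 4π·9)·3
= 240π cm²/s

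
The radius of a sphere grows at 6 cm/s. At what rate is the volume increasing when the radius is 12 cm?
3456π cm³/s

V = (4/3)πr³
dV/dt = dV/dr · dr/dt = 4πr² · 6
At r = 12: dV/dt = 3456π cm³/s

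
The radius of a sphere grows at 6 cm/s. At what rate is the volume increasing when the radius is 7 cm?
1176π cm³/s

V = (4/3)πr³
dV/dt = dV/dr · dr/dt = 4πr² · 6
At r = 7: dV/dt = 1176π cm³/s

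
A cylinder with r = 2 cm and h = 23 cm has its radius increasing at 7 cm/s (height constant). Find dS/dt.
378π cm²/s

S = 2πrh + 2πr² (lateral + bases)
dS/dt = (2πh + 4πr)·dr/dt = (2π·23 + 4π·2)·7
= 378π cm²/s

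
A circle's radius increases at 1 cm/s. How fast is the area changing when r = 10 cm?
20π cm²/s

A = πr²
dA/dt = 2πr · dr/dt = 2π(10)(1) = 20π cm²/s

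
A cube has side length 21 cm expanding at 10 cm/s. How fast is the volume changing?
13230 cm³/s

V = s³
dV/dt = 3s² · ds/dt = 3·21²·10 = 13230 cm³/s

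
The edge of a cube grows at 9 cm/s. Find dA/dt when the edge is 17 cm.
1836 cm²/s

A = 6s²
dA/dt = 12s · ds/dt = 12·17·9 = 1836 cm²/s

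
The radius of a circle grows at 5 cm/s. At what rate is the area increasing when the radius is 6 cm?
60π cm²/s

A = πr²
dA/dt = 2πr · dr/dt = 2π(6)(5) = 60π cm²/s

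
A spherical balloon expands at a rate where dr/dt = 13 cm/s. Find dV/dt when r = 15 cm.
11700π cm³/s

V = (4/3)πr³
dV/dt = dV/dr · dr/dt = 4πr² · 13
At r = 15: dV/dt = 11700π cm³/s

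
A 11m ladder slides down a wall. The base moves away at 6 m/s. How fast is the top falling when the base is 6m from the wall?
36√85/85 ≈ 3.905 m/s

x² + y² = 11²
2x·dx/dt + 2y·dy/dt = 0
dy/dt = -x/y · dx/dt = -6/√85 · 6 = -36√85/85 m/s
The top is descending at 36√85/85 ≈ 3.905 m/s.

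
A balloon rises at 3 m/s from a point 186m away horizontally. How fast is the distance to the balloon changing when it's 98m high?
147√442/2210 ≈ 1.398 m/s

z² = 186² + y²
z = √(186² + 98²) = 10√442
dz/dt = y/z · dy/dt = 98/(10√442) · 3 = 147√442/2210 ≈ 1.398 m/s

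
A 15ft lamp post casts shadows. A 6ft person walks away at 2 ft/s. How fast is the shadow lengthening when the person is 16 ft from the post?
4/3 ft/s

By similar triangles: 15/(x+s) = 6/s
Solving: s = 6x/9
ds/dt = 6/9 · dx/dt = 2/3 · 2 = 4/3 ft/s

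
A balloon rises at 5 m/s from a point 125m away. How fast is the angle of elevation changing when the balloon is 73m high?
0.029827 rad/s

tan(θ) = y/125
sec²(θ) · dθ/dt = (1/125) · dy/dt
dθ/dt = cos²(θ)/125 · 5 = 125/(125² + 73²) · 5
dθ/dt = 0.029827 rad/s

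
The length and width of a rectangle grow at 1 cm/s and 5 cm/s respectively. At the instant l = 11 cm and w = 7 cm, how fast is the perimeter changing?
12 cm/s

P = 2(l + w)
dP/dt = 2(dl/dt + dw/dt) = 2(1 + 5) = 12 cm/s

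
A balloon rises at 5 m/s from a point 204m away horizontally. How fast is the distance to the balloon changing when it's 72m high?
6√13/13 ≈ 1.664 m/s

z² = 204² + y²
z = √(204² + 72²) = 60√13
dz/dt = y/z · dy/dt = 72/(60√13) · 5 = 6√13/13 ≈ 1.664 m/s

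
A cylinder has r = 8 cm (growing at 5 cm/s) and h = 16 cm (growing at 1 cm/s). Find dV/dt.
1344π cm³/s

V = πr²h
dV/dt = 2πrh·dr/dt + πr²·dh/dt
= 2π(8)(16)(5) + π(8)²(1)
= 1344π cm³/s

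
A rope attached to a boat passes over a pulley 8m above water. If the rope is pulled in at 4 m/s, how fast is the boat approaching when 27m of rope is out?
108√665/665 ≈ 4.188 m/s

rope² = x² + 8²
x = √(27² - 8²) = √665
dx/dt = (rope/x) · d(rope)/dt = (27/√665) · (-4) = -108√665/665 m/s
The boat approaches at 108√665/665 ≈ 4.188 m/s.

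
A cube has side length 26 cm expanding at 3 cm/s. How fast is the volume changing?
6084 cm³/s

V = s³
dV/dt = 3s² · ds/dt = 3·26²·3 = 6084 cm³/s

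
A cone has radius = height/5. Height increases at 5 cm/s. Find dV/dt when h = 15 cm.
45π cm³/s

V = (1/3)π(h/5)²h = πh³/75
dV/dt = πh²/25 · 5
At h = 15: dV/dt = 45π cm³/s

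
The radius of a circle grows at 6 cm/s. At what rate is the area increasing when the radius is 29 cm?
348π cm²/s

A = πr²
dA/dt = 2πr · dr/dt = 2π(29)(6) = 348π cm²/s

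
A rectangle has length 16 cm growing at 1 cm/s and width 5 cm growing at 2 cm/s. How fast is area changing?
37 cm²/s

A = lw
dA/dt = w·dl/dt + l·dw/dt = 5·1 + 16·2 = 37 cm²/s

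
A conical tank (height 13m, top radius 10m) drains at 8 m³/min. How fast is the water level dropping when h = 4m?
169/(200π) ≈ 0.269 m/min

r/h = 10/13, so r = (10/13)h
V = (1/3)πr²h = (1/3)π((10/13)h)²h = (100/507)πh³
dV/dh = (100/169)πh²
dh/dt = (dV/dt)/(dV/dh) = -8/((100/169)π·4²) = -169/(200π) m/min
The level is dropping at 169/(200π) ≈ 0.269 m/min.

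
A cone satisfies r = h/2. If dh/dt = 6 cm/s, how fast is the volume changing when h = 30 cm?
1350π cm³/s

V = (1/3)π(h/2)²h = πh³/12
dV/dt = πh²/4 · 6
At h = 30: dV/dt = 1350π cm³/s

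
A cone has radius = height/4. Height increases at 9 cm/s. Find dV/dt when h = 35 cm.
11025π/16 cm³/s

V = (1/3)π(h/4)²h = πh³/48
dV/dt = πh²/16 · 9
At h = 35: dV/dt = 11025π/16 cm³/s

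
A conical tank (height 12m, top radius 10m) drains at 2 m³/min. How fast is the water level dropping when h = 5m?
72/(625π) ≈ 0.03667 m/min

r/h = 10/12, so r = (5/6)h
V = (1/3)πr²h = (1/3)π((5/6)h)²h = (25/108)πh³
dV/dh = (25/36)πh²
dh/dt = (dV/dt)/(dV/dh) = -2/((25/36)π·5²) = -72/(625π) m/min
The level is dropping at 72/(625π) ≈ 0.03667 m/min.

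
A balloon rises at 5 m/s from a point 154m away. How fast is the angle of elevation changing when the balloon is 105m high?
0.022164 rad/s

tan(θ) = y/154
sec²(θ) · dθ/dt = (1/154) · dy/dt
dθ/dt = cos²(θ)/154 · 5 = 154/(154² + 105²) · 5
dθ/dt = 0.022164 rad/s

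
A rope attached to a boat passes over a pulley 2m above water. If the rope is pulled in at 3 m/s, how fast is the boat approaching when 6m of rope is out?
9√2/4 ≈ 3.182 m/s

rope² = x² + 2²
x = √(6² - 2²) = 4√2
dx/dt = (rope/x) · d(rope)/dt = (6/(4√2)) · (-3) = -9√2/4 m/s
The boat approaches at 9√2/4 ≈ 3.182 m/s.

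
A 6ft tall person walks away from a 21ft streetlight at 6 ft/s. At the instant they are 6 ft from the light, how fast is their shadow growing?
12/5 ft/s

By similar triangles: 21/(x+s) = 6/s
Solving: s = 6x/15
ds/dt = 6/15 · dx/dt = 2/5 · 6 = 12/5 ft/s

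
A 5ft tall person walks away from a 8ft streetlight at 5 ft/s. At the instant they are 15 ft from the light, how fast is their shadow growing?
25/3 ft/s

By similar triangles: 8/(x+s) = 5/s
Solving: s = 5x/3
ds/dt = 5/3 · dx/dt = 5/3 · 5 = 25/3 ft/s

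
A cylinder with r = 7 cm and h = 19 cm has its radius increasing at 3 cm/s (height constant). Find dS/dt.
198π cm²/s

S = 2πrh + 2πr² (lateral + bases)
dS/dt = (2πh + 4πr)·dr/dt = (2π·19 + 4π·7)·3
= 198π cm²/s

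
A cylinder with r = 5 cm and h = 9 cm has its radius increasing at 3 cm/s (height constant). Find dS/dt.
114π cm²/s

S = 2πrh + 2πr² (lateral + bases)
dS/dt = (2πh + 4πr)·dr/dt = (2π·9 + 4π·5)·3
= 114π cm²/s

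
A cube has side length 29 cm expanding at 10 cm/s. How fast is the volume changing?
25230 cm³/s

V = s³
dV/dt = 3s² · ds/dt = 3·29²·10 = 25230 cm³/s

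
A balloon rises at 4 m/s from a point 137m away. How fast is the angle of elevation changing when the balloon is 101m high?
0.018916 rad/s

tan(θ) = y/137
sec²(θ) · dθ/dt = (1/137) · dy/dt
dθ/dt = cos²(θ)/137 · 4 = 137/(137² + 101²) · 4
dθ/dt = 0.018916 rad/s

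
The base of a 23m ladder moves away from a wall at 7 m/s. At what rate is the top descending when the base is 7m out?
49√30/120 ≈ 2.237 m/s

x² + y² = 23²
2x·dx/dt + 2y·dy/dt = 0
dy/dt = -x/y · dx/dt = -7/(4√30) · 7 = -49√30/120 m/s
The top is descending at 49√30/120 ≈ 2.237 m/s.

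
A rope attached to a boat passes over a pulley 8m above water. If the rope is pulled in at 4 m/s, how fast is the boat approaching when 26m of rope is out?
52√17/51 ≈ 4.204 m/s

rope² = x² + 8²
x = √(26² - 8²) = 6√17
dx/dt = (rope/x) · d(rope)/dt = (26/(6√17)) · (-4) = -52√17/51 m/s
The boat approaches at 52√17/51 ≈ 4.204 m/s.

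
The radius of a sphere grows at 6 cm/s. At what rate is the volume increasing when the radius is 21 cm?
10584π cm³/s

V = (4/3)πr³
dV/dt = dV/dr · dr/dt = 4πr² · 6
At r = 21: dV/dt = 10584π cm³/s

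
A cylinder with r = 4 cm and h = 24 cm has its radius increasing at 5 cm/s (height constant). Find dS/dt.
320π cm²/s

S = 2πrh + 2πr² (lateral + bases)
dS/dt = (2πh + 4πr)·dr/dt = (2π·24 + 4π·4)·5
= 320π cm²/s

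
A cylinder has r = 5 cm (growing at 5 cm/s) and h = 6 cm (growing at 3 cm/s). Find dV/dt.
375π cm³/s

V = πr²h
dV/dt = 2πrh·dr/dt + πr²·dh/dt
= 2π(5)(6)(5) + π(5)²(3)
= 375π cm³/s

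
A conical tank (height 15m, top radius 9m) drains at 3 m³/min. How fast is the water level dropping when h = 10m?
1/(12π) ≈ 0.02653 m/min

r/h = 9/15, so r = (3/5)h
V = (1/3)πr²h = (1/3)π((3/5)h)²h = (3/25)πh³
dV/dh = (9/25)πh²
dh/dt = (dV/dt)/(dV/dh) = -3/((9/25)π·10²) = -1/(12π) m/min
The level is dropping at 1/(12π) ≈ 0.02653 m/min.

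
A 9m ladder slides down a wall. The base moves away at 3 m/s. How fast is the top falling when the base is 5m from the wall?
15√14/28 ≈ 2.004 m/s

x² + y² = 9²
2x·dx/dt + 2y·dy/dt = 0
dy/dt = -x/y · dx/dt = -5/(2√14) · 3 = -15√14/28 m/s
The top is descending at 15√14/28 ≈ 2.004 m/s.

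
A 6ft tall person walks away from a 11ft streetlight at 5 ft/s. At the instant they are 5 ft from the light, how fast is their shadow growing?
6 ft/s

By similar triangles: 11/(x+s) = 6/s
Solving: s = 6x/5
ds/dt = 6/5 · dx/dt = 6/5 · 5 = 6 ft/s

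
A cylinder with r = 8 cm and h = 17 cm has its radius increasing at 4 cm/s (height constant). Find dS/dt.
264π cm²/s

S = 2πrh + 2πr² (lateral + bases)
dS/dt = (2πh + 4πr)·dr/dt = (2π·17 + 4π·8)·4
= 264π cm²/s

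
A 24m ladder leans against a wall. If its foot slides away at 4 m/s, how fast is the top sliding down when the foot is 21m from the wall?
28√15/15 ≈ 7.23 m/s

x² + y² = 24²
2x·dx/dt + 2y·dy/dt = 0
dy/dt = -x/y · dx/dt = -21/(3√15) · 4 = -28√15/15 m/s
The top is descending at 28√15/15 ≈ 7.23 m/s.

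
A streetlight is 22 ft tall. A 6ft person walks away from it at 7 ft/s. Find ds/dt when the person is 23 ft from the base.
21/8 ft/s

By similar triangles: 22/(x+s) = 6/s
Solving: s = 6x/16
ds/dt = 6/16 · dx/dt = 3/8 · 7 = 21/8 ft/s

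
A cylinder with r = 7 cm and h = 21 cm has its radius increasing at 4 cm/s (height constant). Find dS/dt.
280π cm²/s

S = 2πrh + 2πr² (lateral + bases)
dS/dt = (2πh + 4πr)·dr/dt = (2π·21 + 4π·7)·4
= 280π cm²/s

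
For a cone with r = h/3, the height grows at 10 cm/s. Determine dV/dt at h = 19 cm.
3610π/9 cm³/s

V = (1/3)π(h/3)²h = πh³/27
dV/dt = πh²/9 · 10
At h = 19: dV/dt = 3610π/9 cm³/s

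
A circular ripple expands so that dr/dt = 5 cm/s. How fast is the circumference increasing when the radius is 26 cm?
10π cm/s

C = 2πr
dC/dt = 2π · dr/dt = 2π · 5 = 10π cm/s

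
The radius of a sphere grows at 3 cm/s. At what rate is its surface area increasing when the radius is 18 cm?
432π cm²/s

S = 4πr²
dS/dt = dS/dr · dr/dt = 8πr · 3
At r = 18: dS/dt = 432π cm²/s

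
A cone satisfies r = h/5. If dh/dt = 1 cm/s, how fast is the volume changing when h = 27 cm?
729π/25 cm³/s

V = (1/3)π(h/5)²h = πh³/75
dV/dt = πh²/25 · 1
At h = 27: dV/dt = 729π/25 cm³/s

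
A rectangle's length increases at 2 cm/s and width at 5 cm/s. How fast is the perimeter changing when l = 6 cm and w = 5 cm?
14 cm/s

P = 2(l + w)
dP/dt = 2(dl/dt + dw/dt) = 2(2 + 5) = 14 cm/s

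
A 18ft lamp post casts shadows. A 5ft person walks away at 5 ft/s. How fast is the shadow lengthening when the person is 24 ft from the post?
25/13 ft/s

By similar triangles: 18/(x+s) = 5/s
Solving: s = 5x/13
ds/dt = 5/13 · dx/dt = 5/13 · 5 = 25/13 ft/s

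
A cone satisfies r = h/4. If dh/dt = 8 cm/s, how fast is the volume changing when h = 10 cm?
50π cm³/s

V = (1/3)π(h/4)²h = πh³/48
dV/dt = πh²/16 · 8
At h = 10: dV/dt = 50π cm³/s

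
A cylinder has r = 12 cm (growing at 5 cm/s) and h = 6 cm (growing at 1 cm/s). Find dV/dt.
864π cm³/s

V = πr²h
dV/dt = 2πrh·dr/dt + πr²·dh/dt
= 2π(12)(6)(5) + π(12)²(1)
= 864π cm³/s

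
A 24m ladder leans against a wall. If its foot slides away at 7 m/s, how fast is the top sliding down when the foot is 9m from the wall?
21√55/55 ≈ 2.832 m/s

x² + y² = 24²
2x·dx/dt + 2y·dy/dt = 0
dy/dt = -x/y · dx/dt = -9/(3√55) · 7 = -21√55/55 m/s
The top is descending at 21√55/55 ≈ 2.832 m/s.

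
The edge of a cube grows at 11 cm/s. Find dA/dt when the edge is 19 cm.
2508 cm²/s

A = 6s²
dA/dt = 12s · ds/dt = 12·19·11 = 2508 cm²/s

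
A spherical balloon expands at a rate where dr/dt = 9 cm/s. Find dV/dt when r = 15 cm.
8100π cm³/s

V = (4/3)πr³
dV/dt = dV/dr · dr/dt = 4πr² · 9
At r = 15: dV/dt = 8100π cm³/s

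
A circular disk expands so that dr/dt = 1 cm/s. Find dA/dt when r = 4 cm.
8π cm²/s

A = πr²
dA/dt = 2πr · dr/dt = 2π(4)(1) = 8π cm²/s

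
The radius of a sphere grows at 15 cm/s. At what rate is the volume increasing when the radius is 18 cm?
19440π cm³/s

V = (4/3)πr³
dV/dt = dV/dr · dr/dt = 4πr² · 15
At r = 18: dV/dt = 19440π cm³/s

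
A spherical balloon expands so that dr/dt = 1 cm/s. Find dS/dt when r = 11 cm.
88π cm²/s

S = 4πr²
dS/dt = dS/dr · dr/dt = 8πr · 1
At r = 11: dS/dt = 88π cm²/s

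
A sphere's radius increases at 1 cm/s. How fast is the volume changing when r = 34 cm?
4624π cm³/s

V = (4/3)πr³
dV/dt = dV/dr · dr/dt = 4πr² · 1
At r = 34: dV/dt = 4624π cm³/s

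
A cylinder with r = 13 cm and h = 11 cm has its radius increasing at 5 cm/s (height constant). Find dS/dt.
370π cm²/s

S = 2πrh + 2πr² (lateral + bases)
dS/dt = (2πh + 4πr)·dr/dt = (2π·11 + 4π·13)·5
= 370π cm²/s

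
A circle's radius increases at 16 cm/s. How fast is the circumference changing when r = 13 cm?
32π cm/s

C = 2πr
dC/dt = 2π · dr/dt = 2π · 16 = 32π cm/s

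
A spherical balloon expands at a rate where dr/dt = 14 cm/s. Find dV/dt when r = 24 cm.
32256π cm³/s

V = (4/3)πr³
dV/dt = dV/dr · dr/dt = 4πr² · 14
At r = 24: dV/dt = 32256π cm³/s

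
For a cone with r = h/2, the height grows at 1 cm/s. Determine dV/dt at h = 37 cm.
1369π/4 cm³/s

V = (1/3)π(h/2)²h = πh³/12
dV/dt = πh²/4 · 1
At h = 37: dV/dt = 1369π/4 cm³/s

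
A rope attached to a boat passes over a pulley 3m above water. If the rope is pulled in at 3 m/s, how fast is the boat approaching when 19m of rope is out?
57√22/88 ≈ 3.038 m/s

rope² = x² + 3²
x = √(19² - 3²) = 4√22
dx/dt = (rope/x) · d(rope)/dt = (19/(4√22)) · (-3) = -57√22/88 m/s
The boat approaches at 57√22/88 ≈ 3.038 m/s.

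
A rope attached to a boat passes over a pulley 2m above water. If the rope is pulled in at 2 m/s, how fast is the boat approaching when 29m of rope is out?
58√93/279 ≈ 2.005 m/s

rope² = x² + 2²
x = √(29² - 2²) = 3√93
dx/dt = (rope/x) · d(rope)/dt = (29/(3√93)) · (-2) = -58√93/279 m/s
The boat approaches at 58√93/279 ≈ 2.005 m/s.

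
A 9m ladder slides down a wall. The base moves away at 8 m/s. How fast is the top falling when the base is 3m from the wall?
2√2 ≈ 2.828 m/s

x² + y² = 9²
2x·dx/dt + 2y·dy/dt = 0
dy/dt = -x/y · dx/dt = -3/(6√2) · 8 = -2√2 m/s
The top is descending at 2√2 ≈ 2.828 m/s.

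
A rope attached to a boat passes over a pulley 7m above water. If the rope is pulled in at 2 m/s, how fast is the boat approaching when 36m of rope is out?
72√1247/1247 ≈ 2.039 m/s

rope² = x² + 7²
x = √(36² - 7²) = √1247
dx/dt = (rope/x) · d(rope)/dt = (36/√1247) · (-2) = -72√1247/1247 m/s
The boat approaches at 72√1247/1247 ≈ 2.039 m/s.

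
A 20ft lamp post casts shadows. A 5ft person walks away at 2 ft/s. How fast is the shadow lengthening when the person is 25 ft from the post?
2/3 ft/s

By similar triangles: 20/(x+s) = 5/s
Solving: s = 5x/15
ds/dt = 5/15 · dx/dt = 1/3 · 2 = 2/3 ft/s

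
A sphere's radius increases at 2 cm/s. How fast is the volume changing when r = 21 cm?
3528π cm³/s

V = (4/3)πr³
dV/dt = dV/dr · dr/dt = 4πr² · 2
At r = 21: dV/dt = 3528π cm³/s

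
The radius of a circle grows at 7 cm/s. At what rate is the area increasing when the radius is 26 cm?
364π cm²/s

A = πr²
dA/dt = 2πr · dr/dt = 2π(26)(7) = 364π cm²/s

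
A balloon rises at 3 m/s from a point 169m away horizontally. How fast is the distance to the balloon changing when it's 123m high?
369√43690/43690 ≈ 1.765 m/s

z² = 169² + y²
z = √(169² + 123²) = √43690
dz/dt = y/z · dy/dt = 123/√43690 · 3 = 369√43690/43690 ≈ 1.765 m/s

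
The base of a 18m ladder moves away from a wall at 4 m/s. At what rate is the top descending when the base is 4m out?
8√77/77 ≈ 0.9117 m/s

x² + y² = 18²
2x·dx/dt + 2y·dy/dt = 0
dy/dt = -x/y · dx/dt = -4/(2√77) · 4 = -8√77/77 m/s
The top is descending at 8√77/77 ≈ 0.9117 m/s.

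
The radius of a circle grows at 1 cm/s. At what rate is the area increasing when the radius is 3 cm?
6π cm²/s

A = πr²
dA/dt = 2πr · dr/dt = 2π(3)(1) = 6π cm²/s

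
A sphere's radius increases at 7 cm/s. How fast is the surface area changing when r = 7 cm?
392π cm²/s

S = 4πr²
dS/dt = dS/dr · dr/dt = 8πr · 7
At r = 7: dS/dt = 392π cm²/s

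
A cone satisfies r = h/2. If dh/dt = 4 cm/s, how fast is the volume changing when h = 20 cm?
400π cm³/s

V = (1/3)π(h/2)²h = πh³/12
dV/dt = πh²/4 · 4
At h = 20: dV/dt = 400π cm³/s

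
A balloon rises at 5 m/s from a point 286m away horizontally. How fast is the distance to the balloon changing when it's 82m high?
41√22130/4426 ≈ 1.378 m/s

z² = 286² + y²
z = √(286² + 82²) = 2√22130
dz/dt = y/z · dy/dt = 82/(2√22130) · 5 = 41√22130/4426 ≈ 1.378 m/s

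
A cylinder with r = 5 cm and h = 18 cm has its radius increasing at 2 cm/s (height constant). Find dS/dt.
112π cm²/s

S = 2πrh + 2πr² (lateral + bases)
dS/dt = (2πh + 4πr)·dr/dt = (2π·18 + 4π·5)·2
= 112π cm²/s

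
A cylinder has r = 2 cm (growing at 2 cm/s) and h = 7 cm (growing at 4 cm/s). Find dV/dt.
72π cm³/s

V = πr²h
dV/dt = 2πrh·dr/dt + πr²·dh/dt
= 2π(2)(7)(2) + π(2)²(4)
= 72π cm³/s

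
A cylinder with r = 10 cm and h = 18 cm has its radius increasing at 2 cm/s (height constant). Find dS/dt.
152π cm²/s

S = 2πrh + 2πr² (lateral + bases)
dS/dt = (2πh + 4πr)·dr/dt = (2π·18 + 4π·10)·2
= 152π cm²/s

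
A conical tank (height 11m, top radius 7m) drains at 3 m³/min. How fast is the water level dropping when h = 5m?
363/(1225π) ≈ 0.09432 m/min

r/h = 7/11, so r = (7/11)h
V = (1/3)πr²h = (1/3)π((7/11)h)²h = (49/363)πh³
dV/dh = (49/121)πh²
dh/dt = (dV/dt)/(dV/dh) = -3/((49/121)π·5²) = -363/(1225π) m/min
The level is dropping at 363/(1225π) ≈ 0.09432 m/min.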